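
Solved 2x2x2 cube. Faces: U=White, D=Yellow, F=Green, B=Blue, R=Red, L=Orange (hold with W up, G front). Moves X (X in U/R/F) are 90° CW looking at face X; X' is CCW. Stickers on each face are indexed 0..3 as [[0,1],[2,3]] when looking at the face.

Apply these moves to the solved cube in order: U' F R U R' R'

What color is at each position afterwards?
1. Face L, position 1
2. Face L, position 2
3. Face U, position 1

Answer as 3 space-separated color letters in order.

Answer: G O B

Derivation:
After move 1 (U'): U=WWWW F=OOGG R=GGRR B=RRBB L=BBOO
After move 2 (F): F=GOGO U=WWOB R=WGWR D=RGYY L=BYOY
After move 3 (R): R=WWRG U=WOOO F=GGGY D=RBYR B=BRWB
After move 4 (U): U=OWOO F=WWGY R=BRRG B=BYWB L=GGOY
After move 5 (R'): R=RGBR U=OWOB F=WWGO D=RWYY B=RYBB
After move 6 (R'): R=GRRB U=OBOR F=WWGB D=RWYO B=YYWB
Query 1: L[1] = G
Query 2: L[2] = O
Query 3: U[1] = B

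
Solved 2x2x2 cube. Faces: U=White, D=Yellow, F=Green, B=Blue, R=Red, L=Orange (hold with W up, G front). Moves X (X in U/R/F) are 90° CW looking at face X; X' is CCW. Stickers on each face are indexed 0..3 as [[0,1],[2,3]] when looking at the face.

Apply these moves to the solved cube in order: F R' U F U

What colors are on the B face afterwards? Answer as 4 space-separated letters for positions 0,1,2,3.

After move 1 (F): F=GGGG U=WWOO R=WRWR D=RRYY L=OYOY
After move 2 (R'): R=RRWW U=WBOB F=GWGO D=RGYG B=YBRB
After move 3 (U): U=OWBB F=RRGO R=YBWW B=OYRB L=GWOY
After move 4 (F): F=GROR U=OWYW R=BBBW D=WYYG L=GROG
After move 5 (U): U=YOWW F=BBOR R=OYBW B=GRRB L=GROG
Query: B face = GRRB

Answer: G R R B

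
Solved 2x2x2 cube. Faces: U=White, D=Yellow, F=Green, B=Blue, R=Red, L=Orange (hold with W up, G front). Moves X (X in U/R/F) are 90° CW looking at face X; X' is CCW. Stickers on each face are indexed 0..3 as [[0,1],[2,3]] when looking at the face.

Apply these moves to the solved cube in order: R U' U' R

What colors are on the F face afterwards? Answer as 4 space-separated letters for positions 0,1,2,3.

After move 1 (R): R=RRRR U=WGWG F=GYGY D=YBYB B=WBWB
After move 2 (U'): U=GGWW F=OOGY R=GYRR B=RRWB L=WBOO
After move 3 (U'): U=GWGW F=WBGY R=OORR B=GYWB L=RROO
After move 4 (R): R=RORO U=GBGY F=WBGB D=YWYG B=WYWB
Query: F face = WBGB

Answer: W B G B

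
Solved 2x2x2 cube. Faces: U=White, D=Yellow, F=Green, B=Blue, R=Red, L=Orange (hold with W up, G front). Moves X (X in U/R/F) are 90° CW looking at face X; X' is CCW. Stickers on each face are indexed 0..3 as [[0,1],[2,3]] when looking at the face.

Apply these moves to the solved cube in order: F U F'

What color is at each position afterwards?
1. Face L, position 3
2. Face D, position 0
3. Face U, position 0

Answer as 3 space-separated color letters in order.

Answer: O G O

Derivation:
After move 1 (F): F=GGGG U=WWOO R=WRWR D=RRYY L=OYOY
After move 2 (U): U=OWOW F=WRGG R=BBWR B=OYBB L=GGOY
After move 3 (F'): F=RGWG U=OWBW R=RBRR D=GYYY L=GWOO
Query 1: L[3] = O
Query 2: D[0] = G
Query 3: U[0] = O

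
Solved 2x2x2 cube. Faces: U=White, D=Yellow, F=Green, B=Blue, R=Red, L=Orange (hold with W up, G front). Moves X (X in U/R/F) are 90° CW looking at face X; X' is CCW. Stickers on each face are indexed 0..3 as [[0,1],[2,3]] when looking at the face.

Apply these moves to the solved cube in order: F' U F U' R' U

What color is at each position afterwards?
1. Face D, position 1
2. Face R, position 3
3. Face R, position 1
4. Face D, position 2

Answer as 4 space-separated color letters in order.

After move 1 (F'): F=GGGG U=WWRR R=YRYR D=OOYY L=OWOW
After move 2 (U): U=RWRW F=YRGG R=BBYR B=OWBB L=GGOW
After move 3 (F): F=GYGR U=RWWG R=RBWR D=YBYY L=GOOO
After move 4 (U'): U=WGRW F=GOGR R=GYWR B=RBBB L=OWOO
After move 5 (R'): R=YRGW U=WBRR F=GGGW D=YOYR B=YBBB
After move 6 (U): U=RWRB F=YRGW R=YBGW B=OWBB L=GGOO
Query 1: D[1] = O
Query 2: R[3] = W
Query 3: R[1] = B
Query 4: D[2] = Y

Answer: O W B Y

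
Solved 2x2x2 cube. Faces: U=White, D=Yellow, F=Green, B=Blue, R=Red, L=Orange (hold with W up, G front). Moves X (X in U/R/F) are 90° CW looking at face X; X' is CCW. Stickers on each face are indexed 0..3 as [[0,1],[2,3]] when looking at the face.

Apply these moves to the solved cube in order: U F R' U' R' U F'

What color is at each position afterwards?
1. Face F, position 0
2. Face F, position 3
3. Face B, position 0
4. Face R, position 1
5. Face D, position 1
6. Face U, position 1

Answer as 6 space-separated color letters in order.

After move 1 (U): U=WWWW F=RRGG R=BBRR B=OOBB L=GGOO
After move 2 (F): F=GRGR U=WWOG R=WBWR D=RBYY L=GYOY
After move 3 (R'): R=BRWW U=WBOO F=GWGG D=RRYR B=YOBB
After move 4 (U'): U=BOWO F=GYGG R=GWWW B=BRBB L=YOOY
After move 5 (R'): R=WWGW U=BBWB F=GOGO D=RYYG B=RRRB
After move 6 (U): U=WBBB F=WWGO R=RRGW B=YORB L=GOOY
After move 7 (F'): F=WOWG U=WBRG R=YRRW D=OYYG L=GBOB
Query 1: F[0] = W
Query 2: F[3] = G
Query 3: B[0] = Y
Query 4: R[1] = R
Query 5: D[1] = Y
Query 6: U[1] = B

Answer: W G Y R Y B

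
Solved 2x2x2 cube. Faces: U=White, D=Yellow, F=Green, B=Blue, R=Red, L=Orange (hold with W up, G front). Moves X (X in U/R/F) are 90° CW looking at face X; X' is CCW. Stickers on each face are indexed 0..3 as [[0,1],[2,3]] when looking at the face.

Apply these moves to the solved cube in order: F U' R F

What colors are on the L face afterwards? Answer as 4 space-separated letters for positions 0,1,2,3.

After move 1 (F): F=GGGG U=WWOO R=WRWR D=RRYY L=OYOY
After move 2 (U'): U=WOWO F=OYGG R=GGWR B=WRBB L=BBOY
After move 3 (R): R=WGRG U=WYWG F=ORGY D=RBYW B=OROB
After move 4 (F): F=GOYR U=WYYB R=WGGG D=RWYW L=BROB
Query: L face = BROB

Answer: B R O B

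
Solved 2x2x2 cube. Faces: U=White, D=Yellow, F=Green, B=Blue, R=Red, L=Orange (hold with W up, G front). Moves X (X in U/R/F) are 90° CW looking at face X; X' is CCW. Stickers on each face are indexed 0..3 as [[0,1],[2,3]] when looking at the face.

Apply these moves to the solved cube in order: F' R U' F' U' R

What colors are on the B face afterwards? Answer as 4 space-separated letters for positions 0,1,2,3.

After move 1 (F'): F=GGGG U=WWRR R=YRYR D=OOYY L=OWOW
After move 2 (R): R=YYRR U=WGRG F=GOGY D=OBYB B=RBWB
After move 3 (U'): U=GGWR F=OWGY R=GORR B=YYWB L=RBOW
After move 4 (F'): F=WYOG U=GGGR R=BOOR D=BWYB L=RROW
After move 5 (U'): U=GRGG F=RROG R=WYOR B=BOWB L=YYOW
After move 6 (R): R=OWRY U=GRGG F=RWOB D=BWYB B=GORB
Query: B face = GORB

Answer: G O R B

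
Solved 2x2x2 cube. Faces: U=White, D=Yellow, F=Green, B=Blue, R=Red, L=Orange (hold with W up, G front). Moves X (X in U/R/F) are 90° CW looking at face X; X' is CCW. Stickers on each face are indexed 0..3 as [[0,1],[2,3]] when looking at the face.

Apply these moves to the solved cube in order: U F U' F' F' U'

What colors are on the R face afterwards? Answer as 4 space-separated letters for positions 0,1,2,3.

After move 1 (U): U=WWWW F=RRGG R=BBRR B=OOBB L=GGOO
After move 2 (F): F=GRGR U=WWOG R=WBWR D=RBYY L=GYOY
After move 3 (U'): U=WGWO F=GYGR R=GRWR B=WBBB L=OOOY
After move 4 (F'): F=YRGG U=WGGW R=BRRR D=OYYY L=OOOW
After move 5 (F'): F=RGYG U=WGBR R=YROR D=OWYY L=OWOG
After move 6 (U'): U=GRWB F=OWYG R=RGOR B=YRBB L=WBOG
Query: R face = RGOR

Answer: R G O R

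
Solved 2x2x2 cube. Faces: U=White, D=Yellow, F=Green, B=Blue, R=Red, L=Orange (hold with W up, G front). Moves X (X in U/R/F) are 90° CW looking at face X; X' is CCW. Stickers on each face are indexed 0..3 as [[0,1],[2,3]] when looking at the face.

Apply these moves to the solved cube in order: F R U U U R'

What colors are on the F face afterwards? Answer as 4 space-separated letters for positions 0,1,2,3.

After move 1 (F): F=GGGG U=WWOO R=WRWR D=RRYY L=OYOY
After move 2 (R): R=WWRR U=WGOG F=GRGY D=RBYB B=OBWB
After move 3 (U): U=OWGG F=WWGY R=OBRR B=OYWB L=GROY
After move 4 (U): U=GOGW F=OBGY R=OYRR B=GRWB L=WWOY
After move 5 (U): U=GGWO F=OYGY R=GRRR B=WWWB L=OBOY
After move 6 (R'): R=RRGR U=GWWW F=OGGO D=RYYY B=BWBB
Query: F face = OGGO

Answer: O G G O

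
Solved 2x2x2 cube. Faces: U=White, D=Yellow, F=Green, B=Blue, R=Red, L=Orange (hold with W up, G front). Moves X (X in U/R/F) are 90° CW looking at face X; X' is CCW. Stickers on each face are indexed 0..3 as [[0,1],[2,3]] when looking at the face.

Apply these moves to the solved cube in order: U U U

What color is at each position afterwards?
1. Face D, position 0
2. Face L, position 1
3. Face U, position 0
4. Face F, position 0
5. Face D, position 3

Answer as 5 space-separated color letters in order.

Answer: Y B W O Y

Derivation:
After move 1 (U): U=WWWW F=RRGG R=BBRR B=OOBB L=GGOO
After move 2 (U): U=WWWW F=BBGG R=OORR B=GGBB L=RROO
After move 3 (U): U=WWWW F=OOGG R=GGRR B=RRBB L=BBOO
Query 1: D[0] = Y
Query 2: L[1] = B
Query 3: U[0] = W
Query 4: F[0] = O
Query 5: D[3] = Y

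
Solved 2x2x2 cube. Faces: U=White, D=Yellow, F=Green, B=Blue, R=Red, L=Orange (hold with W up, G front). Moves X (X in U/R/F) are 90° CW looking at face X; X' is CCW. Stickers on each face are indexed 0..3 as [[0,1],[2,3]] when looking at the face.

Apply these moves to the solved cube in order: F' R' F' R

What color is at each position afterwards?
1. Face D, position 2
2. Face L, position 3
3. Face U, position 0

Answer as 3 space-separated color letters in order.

Answer: Y R W

Derivation:
After move 1 (F'): F=GGGG U=WWRR R=YRYR D=OOYY L=OWOW
After move 2 (R'): R=RRYY U=WBRB F=GWGR D=OGYG B=YBOB
After move 3 (F'): F=WRGG U=WBRY R=GROY D=WWYG L=OBOR
After move 4 (R): R=OGYR U=WRRG F=WWGG D=WOYY B=YBBB
Query 1: D[2] = Y
Query 2: L[3] = R
Query 3: U[0] = W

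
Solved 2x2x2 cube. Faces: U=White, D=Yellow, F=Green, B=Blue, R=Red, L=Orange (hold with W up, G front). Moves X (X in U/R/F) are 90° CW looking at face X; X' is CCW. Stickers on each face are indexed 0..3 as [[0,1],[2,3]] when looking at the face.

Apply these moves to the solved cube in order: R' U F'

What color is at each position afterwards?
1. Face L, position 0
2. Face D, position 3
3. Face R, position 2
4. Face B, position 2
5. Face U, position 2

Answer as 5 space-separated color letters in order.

After move 1 (R'): R=RRRR U=WBWB F=GWGW D=YGYG B=YBYB
After move 2 (U): U=WWBB F=RRGW R=YBRR B=OOYB L=GWOO
After move 3 (F'): F=RWRG U=WWYR R=GBYR D=WOYG L=GBOB
Query 1: L[0] = G
Query 2: D[3] = G
Query 3: R[2] = Y
Query 4: B[2] = Y
Query 5: U[2] = Y

Answer: G G Y Y Y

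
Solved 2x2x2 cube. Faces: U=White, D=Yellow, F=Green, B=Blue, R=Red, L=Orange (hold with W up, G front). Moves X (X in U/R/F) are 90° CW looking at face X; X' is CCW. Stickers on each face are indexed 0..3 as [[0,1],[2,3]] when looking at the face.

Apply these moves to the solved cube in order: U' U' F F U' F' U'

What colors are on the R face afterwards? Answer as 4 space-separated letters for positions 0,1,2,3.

After move 1 (U'): U=WWWW F=OOGG R=GGRR B=RRBB L=BBOO
After move 2 (U'): U=WWWW F=BBGG R=OORR B=GGBB L=RROO
After move 3 (F): F=GBGB U=WWOR R=WOWR D=ROYY L=RYOY
After move 4 (F): F=GGBB U=WWYY R=OORR D=WWYY L=RROO
After move 5 (U'): U=WYWY F=RRBB R=GGRR B=OOBB L=GGOO
After move 6 (F'): F=RBRB U=WYGR R=WGWR D=GOYY L=GYOW
After move 7 (U'): U=YRWG F=GYRB R=RBWR B=WGBB L=OOOW
Query: R face = RBWR

Answer: R B W R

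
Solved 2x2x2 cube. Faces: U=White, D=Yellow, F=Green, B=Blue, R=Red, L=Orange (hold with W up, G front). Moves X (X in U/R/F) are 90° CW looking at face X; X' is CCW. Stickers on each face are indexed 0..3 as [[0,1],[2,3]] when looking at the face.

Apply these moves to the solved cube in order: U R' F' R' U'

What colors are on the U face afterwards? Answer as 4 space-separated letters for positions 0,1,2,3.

After move 1 (U): U=WWWW F=RRGG R=BBRR B=OOBB L=GGOO
After move 2 (R'): R=BRBR U=WBWO F=RWGW D=YRYG B=YOYB
After move 3 (F'): F=WWRG U=WBBB R=RRYR D=GOYG L=GOOW
After move 4 (R'): R=RRRY U=WYBY F=WBRB D=GWYG B=GOOB
After move 5 (U'): U=YYWB F=GORB R=WBRY B=RROB L=GOOW
Query: U face = YYWB

Answer: Y Y W B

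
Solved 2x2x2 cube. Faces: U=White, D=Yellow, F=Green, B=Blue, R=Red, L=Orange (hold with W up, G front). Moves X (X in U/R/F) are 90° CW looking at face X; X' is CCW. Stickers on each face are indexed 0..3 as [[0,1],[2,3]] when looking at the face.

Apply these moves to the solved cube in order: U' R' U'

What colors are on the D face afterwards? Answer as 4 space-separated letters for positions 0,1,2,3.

Answer: Y O Y G

Derivation:
After move 1 (U'): U=WWWW F=OOGG R=GGRR B=RRBB L=BBOO
After move 2 (R'): R=GRGR U=WBWR F=OWGW D=YOYG B=YRYB
After move 3 (U'): U=BRWW F=BBGW R=OWGR B=GRYB L=YROO
Query: D face = YOYG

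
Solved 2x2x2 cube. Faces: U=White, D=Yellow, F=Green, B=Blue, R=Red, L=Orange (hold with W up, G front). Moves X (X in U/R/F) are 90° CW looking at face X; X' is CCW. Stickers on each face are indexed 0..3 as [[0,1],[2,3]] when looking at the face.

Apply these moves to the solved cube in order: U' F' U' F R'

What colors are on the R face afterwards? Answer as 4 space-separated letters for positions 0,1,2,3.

Answer: G R W G

Derivation:
After move 1 (U'): U=WWWW F=OOGG R=GGRR B=RRBB L=BBOO
After move 2 (F'): F=OGOG U=WWGR R=YGYR D=BOYY L=BWOW
After move 3 (U'): U=WRWG F=BWOG R=OGYR B=YGBB L=RROW
After move 4 (F): F=OBGW U=WRWR R=WGGR D=YOYY L=RBOO
After move 5 (R'): R=GRWG U=WBWY F=ORGR D=YBYW B=YGOB
Query: R face = GRWG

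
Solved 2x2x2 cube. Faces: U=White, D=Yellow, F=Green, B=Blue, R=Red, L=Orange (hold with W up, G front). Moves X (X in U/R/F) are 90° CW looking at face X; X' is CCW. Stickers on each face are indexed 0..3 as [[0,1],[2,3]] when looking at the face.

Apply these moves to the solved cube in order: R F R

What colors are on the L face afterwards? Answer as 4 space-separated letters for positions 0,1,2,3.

Answer: O Y O B

Derivation:
After move 1 (R): R=RRRR U=WGWG F=GYGY D=YBYB B=WBWB
After move 2 (F): F=GGYY U=WGOO R=WRGR D=RRYB L=OYOB
After move 3 (R): R=GWRR U=WGOY F=GRYB D=RWYW B=OBGB
Query: L face = OYOB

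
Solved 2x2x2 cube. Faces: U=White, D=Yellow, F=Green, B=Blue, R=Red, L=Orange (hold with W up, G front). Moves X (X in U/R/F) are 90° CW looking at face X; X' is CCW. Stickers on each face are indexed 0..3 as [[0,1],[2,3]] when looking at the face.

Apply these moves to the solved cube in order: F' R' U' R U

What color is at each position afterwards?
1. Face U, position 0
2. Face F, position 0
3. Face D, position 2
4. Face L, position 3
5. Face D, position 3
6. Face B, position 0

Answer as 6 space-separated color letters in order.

Answer: W Y Y W R Y

Derivation:
After move 1 (F'): F=GGGG U=WWRR R=YRYR D=OOYY L=OWOW
After move 2 (R'): R=RRYY U=WBRB F=GWGR D=OGYG B=YBOB
After move 3 (U'): U=BBWR F=OWGR R=GWYY B=RROB L=YBOW
After move 4 (R): R=YGYW U=BWWR F=OGGG D=OOYR B=RRBB
After move 5 (U): U=WBRW F=YGGG R=RRYW B=YBBB L=OGOW
Query 1: U[0] = W
Query 2: F[0] = Y
Query 3: D[2] = Y
Query 4: L[3] = W
Query 5: D[3] = R
Query 6: B[0] = Y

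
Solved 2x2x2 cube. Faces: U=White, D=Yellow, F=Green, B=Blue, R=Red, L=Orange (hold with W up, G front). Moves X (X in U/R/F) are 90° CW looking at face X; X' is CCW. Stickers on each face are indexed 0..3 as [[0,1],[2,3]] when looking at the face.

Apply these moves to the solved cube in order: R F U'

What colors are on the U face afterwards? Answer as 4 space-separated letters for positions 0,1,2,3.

After move 1 (R): R=RRRR U=WGWG F=GYGY D=YBYB B=WBWB
After move 2 (F): F=GGYY U=WGOO R=WRGR D=RRYB L=OYOB
After move 3 (U'): U=GOWO F=OYYY R=GGGR B=WRWB L=WBOB
Query: U face = GOWO

Answer: G O W O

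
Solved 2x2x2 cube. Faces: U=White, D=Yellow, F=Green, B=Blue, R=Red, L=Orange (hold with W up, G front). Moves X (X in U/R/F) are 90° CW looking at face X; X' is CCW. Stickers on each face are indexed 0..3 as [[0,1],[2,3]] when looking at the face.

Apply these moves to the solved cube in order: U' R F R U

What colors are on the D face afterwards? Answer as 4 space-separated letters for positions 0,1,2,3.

Answer: R W Y W

Derivation:
After move 1 (U'): U=WWWW F=OOGG R=GGRR B=RRBB L=BBOO
After move 2 (R): R=RGRG U=WOWG F=OYGY D=YBYR B=WRWB
After move 3 (F): F=GOYY U=WOOB R=WGGG D=RRYR L=BYOB
After move 4 (R): R=GWGG U=WOOY F=GRYR D=RWYW B=BROB
After move 5 (U): U=OWYO F=GWYR R=BRGG B=BYOB L=GROB
Query: D face = RWYW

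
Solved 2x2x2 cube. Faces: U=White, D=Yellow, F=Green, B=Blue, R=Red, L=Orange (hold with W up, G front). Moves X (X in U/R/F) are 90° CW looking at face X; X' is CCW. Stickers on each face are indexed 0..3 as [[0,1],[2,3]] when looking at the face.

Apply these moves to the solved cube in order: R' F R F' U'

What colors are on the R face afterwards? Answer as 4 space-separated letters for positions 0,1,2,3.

Answer: R G R R

Derivation:
After move 1 (R'): R=RRRR U=WBWB F=GWGW D=YGYG B=YBYB
After move 2 (F): F=GGWW U=WBOO R=WRBR D=RRYG L=OYOG
After move 3 (R): R=BWRR U=WGOW F=GRWG D=RYYY B=OBBB
After move 4 (F'): F=RGGW U=WGBR R=YWRR D=YGYY L=OWOO
After move 5 (U'): U=GRWB F=OWGW R=RGRR B=YWBB L=OBOO
Query: R face = RGRR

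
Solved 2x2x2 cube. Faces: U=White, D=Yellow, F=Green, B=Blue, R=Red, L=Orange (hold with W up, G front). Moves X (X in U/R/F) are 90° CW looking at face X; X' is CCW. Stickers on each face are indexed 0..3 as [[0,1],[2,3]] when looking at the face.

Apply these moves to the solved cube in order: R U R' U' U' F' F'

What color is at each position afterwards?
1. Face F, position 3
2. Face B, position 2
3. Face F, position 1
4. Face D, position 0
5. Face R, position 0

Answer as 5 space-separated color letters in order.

Answer: B B G W O

Derivation:
After move 1 (R): R=RRRR U=WGWG F=GYGY D=YBYB B=WBWB
After move 2 (U): U=WWGG F=RRGY R=WBRR B=OOWB L=GYOO
After move 3 (R'): R=BRWR U=WWGO F=RWGG D=YRYY B=BOBB
After move 4 (U'): U=WOWG F=GYGG R=RWWR B=BRBB L=BOOO
After move 5 (U'): U=OGWW F=BOGG R=GYWR B=RWBB L=BROO
After move 6 (F'): F=OGBG U=OGGW R=RYYR D=ROYY L=BWOW
After move 7 (F'): F=GGOB U=OGRY R=OYRR D=WWYY L=BWOG
Query 1: F[3] = B
Query 2: B[2] = B
Query 3: F[1] = G
Query 4: D[0] = W
Query 5: R[0] = O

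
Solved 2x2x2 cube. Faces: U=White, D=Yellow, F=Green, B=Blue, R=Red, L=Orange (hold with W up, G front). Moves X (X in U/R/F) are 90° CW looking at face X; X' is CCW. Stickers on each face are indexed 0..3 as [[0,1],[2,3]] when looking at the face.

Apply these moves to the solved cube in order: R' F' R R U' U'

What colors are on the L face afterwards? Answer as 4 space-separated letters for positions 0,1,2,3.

Answer: R Y O W

Derivation:
After move 1 (R'): R=RRRR U=WBWB F=GWGW D=YGYG B=YBYB
After move 2 (F'): F=WWGG U=WBRR R=GRYR D=OOYG L=OBOW
After move 3 (R): R=YGRR U=WWRG F=WOGG D=OYYY B=RBBB
After move 4 (R): R=RYRG U=WORG F=WYGY D=OBYR B=GBWB
After move 5 (U'): U=OGWR F=OBGY R=WYRG B=RYWB L=GBOW
After move 6 (U'): U=GROW F=GBGY R=OBRG B=WYWB L=RYOW
Query: L face = RYOW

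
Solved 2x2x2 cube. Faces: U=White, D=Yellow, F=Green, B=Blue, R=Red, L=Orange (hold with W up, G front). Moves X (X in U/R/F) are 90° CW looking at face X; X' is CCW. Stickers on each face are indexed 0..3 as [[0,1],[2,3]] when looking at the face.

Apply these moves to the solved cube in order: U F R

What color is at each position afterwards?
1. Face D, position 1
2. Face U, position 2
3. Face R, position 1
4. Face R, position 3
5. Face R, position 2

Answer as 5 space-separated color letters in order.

After move 1 (U): U=WWWW F=RRGG R=BBRR B=OOBB L=GGOO
After move 2 (F): F=GRGR U=WWOG R=WBWR D=RBYY L=GYOY
After move 3 (R): R=WWRB U=WROR F=GBGY D=RBYO B=GOWB
Query 1: D[1] = B
Query 2: U[2] = O
Query 3: R[1] = W
Query 4: R[3] = B
Query 5: R[2] = R

Answer: B O W B R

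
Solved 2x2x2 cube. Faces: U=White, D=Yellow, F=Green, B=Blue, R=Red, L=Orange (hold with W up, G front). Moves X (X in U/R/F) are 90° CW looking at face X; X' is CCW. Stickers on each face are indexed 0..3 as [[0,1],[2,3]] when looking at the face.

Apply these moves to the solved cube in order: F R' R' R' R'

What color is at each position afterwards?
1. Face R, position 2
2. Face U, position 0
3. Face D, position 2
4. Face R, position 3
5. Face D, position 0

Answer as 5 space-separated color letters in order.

After move 1 (F): F=GGGG U=WWOO R=WRWR D=RRYY L=OYOY
After move 2 (R'): R=RRWW U=WBOB F=GWGO D=RGYG B=YBRB
After move 3 (R'): R=RWRW U=WROY F=GBGB D=RWYO B=GBGB
After move 4 (R'): R=WWRR U=WGOG F=GRGY D=RBYB B=OBWB
After move 5 (R'): R=WRWR U=WWOO F=GGGG D=RRYY B=BBBB
Query 1: R[2] = W
Query 2: U[0] = W
Query 3: D[2] = Y
Query 4: R[3] = R
Query 5: D[0] = R

Answer: W W Y R R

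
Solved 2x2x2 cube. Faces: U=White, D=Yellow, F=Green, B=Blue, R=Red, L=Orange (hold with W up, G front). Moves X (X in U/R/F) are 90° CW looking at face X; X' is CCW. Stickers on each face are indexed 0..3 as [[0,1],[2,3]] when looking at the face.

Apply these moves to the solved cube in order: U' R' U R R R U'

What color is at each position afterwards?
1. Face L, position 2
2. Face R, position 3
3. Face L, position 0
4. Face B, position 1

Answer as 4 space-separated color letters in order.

Answer: O G G R

Derivation:
After move 1 (U'): U=WWWW F=OOGG R=GGRR B=RRBB L=BBOO
After move 2 (R'): R=GRGR U=WBWR F=OWGW D=YOYG B=YRYB
After move 3 (U): U=WWRB F=GRGW R=YRGR B=BBYB L=OWOO
After move 4 (R): R=GYRR U=WRRW F=GOGG D=YYYB B=BBWB
After move 5 (R): R=RGRY U=WORG F=GYGB D=YWYB B=WBRB
After move 6 (R): R=RRYG U=WYRB F=GWGB D=YRYW B=GBOB
After move 7 (U'): U=YBWR F=OWGB R=GWYG B=RROB L=GBOO
Query 1: L[2] = O
Query 2: R[3] = G
Query 3: L[0] = G
Query 4: B[1] = R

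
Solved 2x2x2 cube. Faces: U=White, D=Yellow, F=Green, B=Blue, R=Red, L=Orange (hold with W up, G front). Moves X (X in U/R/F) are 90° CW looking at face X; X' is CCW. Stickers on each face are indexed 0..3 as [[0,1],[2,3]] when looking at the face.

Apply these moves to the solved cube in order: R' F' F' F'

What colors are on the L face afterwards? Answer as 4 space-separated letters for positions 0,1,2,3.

After move 1 (R'): R=RRRR U=WBWB F=GWGW D=YGYG B=YBYB
After move 2 (F'): F=WWGG U=WBRR R=GRYR D=OOYG L=OBOW
After move 3 (F'): F=WGWG U=WBGY R=OROR D=BWYG L=OROR
After move 4 (F'): F=GGWW U=WBOO R=WRBR D=RRYG L=OYOG
Query: L face = OYOG

Answer: O Y O G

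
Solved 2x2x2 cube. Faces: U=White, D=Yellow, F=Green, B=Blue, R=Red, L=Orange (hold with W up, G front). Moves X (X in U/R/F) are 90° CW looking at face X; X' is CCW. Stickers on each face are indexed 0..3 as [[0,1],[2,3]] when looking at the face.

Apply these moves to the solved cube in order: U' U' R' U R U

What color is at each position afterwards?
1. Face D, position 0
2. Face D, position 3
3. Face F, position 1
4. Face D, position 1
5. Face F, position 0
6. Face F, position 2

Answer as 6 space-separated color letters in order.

Answer: Y R Y Y O G

Derivation:
After move 1 (U'): U=WWWW F=OOGG R=GGRR B=RRBB L=BBOO
After move 2 (U'): U=WWWW F=BBGG R=OORR B=GGBB L=RROO
After move 3 (R'): R=OROR U=WBWG F=BWGW D=YBYG B=YGYB
After move 4 (U): U=WWGB F=ORGW R=YGOR B=RRYB L=BWOO
After move 5 (R): R=OYRG U=WRGW F=OBGG D=YYYR B=BRWB
After move 6 (U): U=GWWR F=OYGG R=BRRG B=BWWB L=OBOO
Query 1: D[0] = Y
Query 2: D[3] = R
Query 3: F[1] = Y
Query 4: D[1] = Y
Query 5: F[0] = O
Query 6: F[2] = G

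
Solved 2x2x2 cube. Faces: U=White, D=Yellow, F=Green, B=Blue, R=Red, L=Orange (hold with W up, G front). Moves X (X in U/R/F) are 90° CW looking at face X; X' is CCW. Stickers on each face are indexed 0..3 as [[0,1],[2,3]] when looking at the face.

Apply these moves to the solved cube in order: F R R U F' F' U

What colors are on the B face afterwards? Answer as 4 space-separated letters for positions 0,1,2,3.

Answer: G R G B

Derivation:
After move 1 (F): F=GGGG U=WWOO R=WRWR D=RRYY L=OYOY
After move 2 (R): R=WWRR U=WGOG F=GRGY D=RBYB B=OBWB
After move 3 (R): R=RWRW U=WROY F=GBGB D=RWYO B=GBGB
After move 4 (U): U=OWYR F=RWGB R=GBRW B=OYGB L=GBOY
After move 5 (F'): F=WBRG U=OWGR R=WBRW D=BYYO L=GROY
After move 6 (F'): F=BGWR U=OWWR R=YBBW D=RYYO L=GROG
After move 7 (U): U=WORW F=YBWR R=OYBW B=GRGB L=BGOG
Query: B face = GRGB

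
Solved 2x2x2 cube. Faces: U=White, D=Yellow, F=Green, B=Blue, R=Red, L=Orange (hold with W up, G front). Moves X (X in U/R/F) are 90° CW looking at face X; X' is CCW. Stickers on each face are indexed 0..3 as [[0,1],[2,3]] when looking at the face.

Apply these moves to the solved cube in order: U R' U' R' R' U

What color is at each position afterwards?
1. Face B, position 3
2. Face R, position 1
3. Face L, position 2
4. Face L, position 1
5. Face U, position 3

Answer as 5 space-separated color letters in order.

After move 1 (U): U=WWWW F=RRGG R=BBRR B=OOBB L=GGOO
After move 2 (R'): R=BRBR U=WBWO F=RWGW D=YRYG B=YOYB
After move 3 (U'): U=BOWW F=GGGW R=RWBR B=BRYB L=YOOO
After move 4 (R'): R=WRRB U=BYWB F=GOGW D=YGYW B=GRRB
After move 5 (R'): R=RBWR U=BRWG F=GYGB D=YOYW B=WRGB
After move 6 (U): U=WBGR F=RBGB R=WRWR B=YOGB L=GYOO
Query 1: B[3] = B
Query 2: R[1] = R
Query 3: L[2] = O
Query 4: L[1] = Y
Query 5: U[3] = R

Answer: B R O Y R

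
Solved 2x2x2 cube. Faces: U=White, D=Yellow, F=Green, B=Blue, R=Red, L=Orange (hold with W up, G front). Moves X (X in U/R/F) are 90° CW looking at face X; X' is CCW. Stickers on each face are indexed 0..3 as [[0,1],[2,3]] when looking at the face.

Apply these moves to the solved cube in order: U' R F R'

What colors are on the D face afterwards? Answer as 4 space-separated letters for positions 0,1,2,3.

Answer: R O Y Y

Derivation:
After move 1 (U'): U=WWWW F=OOGG R=GGRR B=RRBB L=BBOO
After move 2 (R): R=RGRG U=WOWG F=OYGY D=YBYR B=WRWB
After move 3 (F): F=GOYY U=WOOB R=WGGG D=RRYR L=BYOB
After move 4 (R'): R=GGWG U=WWOW F=GOYB D=ROYY B=RRRB
Query: D face = ROYY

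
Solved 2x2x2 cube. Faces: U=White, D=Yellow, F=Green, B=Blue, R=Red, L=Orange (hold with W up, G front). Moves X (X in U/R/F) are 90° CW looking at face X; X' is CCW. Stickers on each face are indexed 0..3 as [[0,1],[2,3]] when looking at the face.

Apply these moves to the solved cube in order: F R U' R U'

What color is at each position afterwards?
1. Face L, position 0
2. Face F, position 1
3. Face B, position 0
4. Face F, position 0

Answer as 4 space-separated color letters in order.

Answer: O B R O

Derivation:
After move 1 (F): F=GGGG U=WWOO R=WRWR D=RRYY L=OYOY
After move 2 (R): R=WWRR U=WGOG F=GRGY D=RBYB B=OBWB
After move 3 (U'): U=GGWO F=OYGY R=GRRR B=WWWB L=OBOY
After move 4 (R): R=RGRR U=GYWY F=OBGB D=RWYW B=OWGB
After move 5 (U'): U=YYGW F=OBGB R=OBRR B=RGGB L=OWOY
Query 1: L[0] = O
Query 2: F[1] = B
Query 3: B[0] = R
Query 4: F[0] = O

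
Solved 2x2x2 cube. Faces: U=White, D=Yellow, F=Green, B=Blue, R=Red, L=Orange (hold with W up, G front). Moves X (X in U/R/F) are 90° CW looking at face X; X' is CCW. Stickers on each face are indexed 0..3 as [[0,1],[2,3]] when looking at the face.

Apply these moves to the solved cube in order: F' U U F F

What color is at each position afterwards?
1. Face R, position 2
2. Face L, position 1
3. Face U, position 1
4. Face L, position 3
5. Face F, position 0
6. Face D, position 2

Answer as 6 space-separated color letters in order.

After move 1 (F'): F=GGGG U=WWRR R=YRYR D=OOYY L=OWOW
After move 2 (U): U=RWRW F=YRGG R=BBYR B=OWBB L=GGOW
After move 3 (U): U=RRWW F=BBGG R=OWYR B=GGBB L=YROW
After move 4 (F): F=GBGB U=RRWR R=WWWR D=YOYY L=YOOO
After move 5 (F): F=GGBB U=RROO R=WWRR D=WWYY L=YYOO
Query 1: R[2] = R
Query 2: L[1] = Y
Query 3: U[1] = R
Query 4: L[3] = O
Query 5: F[0] = G
Query 6: D[2] = Y

Answer: R Y R O G Y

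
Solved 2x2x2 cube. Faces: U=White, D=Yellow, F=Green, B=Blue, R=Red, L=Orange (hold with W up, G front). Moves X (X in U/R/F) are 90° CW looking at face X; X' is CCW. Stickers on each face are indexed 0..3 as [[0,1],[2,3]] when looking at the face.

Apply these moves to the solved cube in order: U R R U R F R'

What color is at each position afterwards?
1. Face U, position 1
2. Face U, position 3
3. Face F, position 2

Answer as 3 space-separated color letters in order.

Answer: W Y W

Derivation:
After move 1 (U): U=WWWW F=RRGG R=BBRR B=OOBB L=GGOO
After move 2 (R): R=RBRB U=WRWG F=RYGY D=YBYO B=WOWB
After move 3 (R): R=RRBB U=WYWY F=RBGO D=YWYW B=GORB
After move 4 (U): U=WWYY F=RRGO R=GOBB B=GGRB L=RBOO
After move 5 (R): R=BGBO U=WRYO F=RWGW D=YRYG B=YGWB
After move 6 (F): F=GRWW U=WROB R=YGOO D=BBYG L=RYOR
After move 7 (R'): R=GOYO U=WWOY F=GRWB D=BRYW B=GGBB
Query 1: U[1] = W
Query 2: U[3] = Y
Query 3: F[2] = W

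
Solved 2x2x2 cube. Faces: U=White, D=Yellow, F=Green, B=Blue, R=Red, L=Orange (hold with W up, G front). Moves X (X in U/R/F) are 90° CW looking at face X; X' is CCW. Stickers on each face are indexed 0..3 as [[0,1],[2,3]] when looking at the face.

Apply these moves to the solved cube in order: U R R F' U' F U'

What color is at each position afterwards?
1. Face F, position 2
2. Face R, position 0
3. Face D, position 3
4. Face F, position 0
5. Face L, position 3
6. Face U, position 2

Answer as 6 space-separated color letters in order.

Answer: G R W G O Y

Derivation:
After move 1 (U): U=WWWW F=RRGG R=BBRR B=OOBB L=GGOO
After move 2 (R): R=RBRB U=WRWG F=RYGY D=YBYO B=WOWB
After move 3 (R): R=RRBB U=WYWY F=RBGO D=YWYW B=GORB
After move 4 (F'): F=BORG U=WYRB R=WRYB D=GOYW L=GYOW
After move 5 (U'): U=YBWR F=GYRG R=BOYB B=WRRB L=GOOW
After move 6 (F): F=RGGY U=YBWO R=WORB D=YBYW L=GGOO
After move 7 (U'): U=BOYW F=GGGY R=RGRB B=WORB L=WROO
Query 1: F[2] = G
Query 2: R[0] = R
Query 3: D[3] = W
Query 4: F[0] = G
Query 5: L[3] = O
Query 6: U[2] = Y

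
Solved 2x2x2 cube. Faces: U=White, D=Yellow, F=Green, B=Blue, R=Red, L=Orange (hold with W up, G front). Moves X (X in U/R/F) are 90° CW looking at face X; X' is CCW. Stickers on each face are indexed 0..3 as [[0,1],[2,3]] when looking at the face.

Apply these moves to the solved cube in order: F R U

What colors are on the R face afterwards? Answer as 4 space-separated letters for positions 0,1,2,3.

Answer: O B R R

Derivation:
After move 1 (F): F=GGGG U=WWOO R=WRWR D=RRYY L=OYOY
After move 2 (R): R=WWRR U=WGOG F=GRGY D=RBYB B=OBWB
After move 3 (U): U=OWGG F=WWGY R=OBRR B=OYWB L=GROY
Query: R face = OBRR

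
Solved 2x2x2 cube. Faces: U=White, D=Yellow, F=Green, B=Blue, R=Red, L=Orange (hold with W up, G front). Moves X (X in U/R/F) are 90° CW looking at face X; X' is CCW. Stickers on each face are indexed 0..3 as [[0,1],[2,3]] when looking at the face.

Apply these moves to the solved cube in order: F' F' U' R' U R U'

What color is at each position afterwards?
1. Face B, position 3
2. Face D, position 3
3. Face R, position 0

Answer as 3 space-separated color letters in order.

Answer: B B G

Derivation:
After move 1 (F'): F=GGGG U=WWRR R=YRYR D=OOYY L=OWOW
After move 2 (F'): F=GGGG U=WWYY R=OROR D=WWYY L=OROR
After move 3 (U'): U=WYWY F=ORGG R=GGOR B=ORBB L=BBOR
After move 4 (R'): R=GRGO U=WBWO F=OYGY D=WRYG B=YRWB
After move 5 (U): U=WWOB F=GRGY R=YRGO B=BBWB L=OYOR
After move 6 (R): R=GYOR U=WROY F=GRGG D=WWYB B=BBWB
After move 7 (U'): U=RYWO F=OYGG R=GROR B=GYWB L=BBOR
Query 1: B[3] = B
Query 2: D[3] = B
Query 3: R[0] = G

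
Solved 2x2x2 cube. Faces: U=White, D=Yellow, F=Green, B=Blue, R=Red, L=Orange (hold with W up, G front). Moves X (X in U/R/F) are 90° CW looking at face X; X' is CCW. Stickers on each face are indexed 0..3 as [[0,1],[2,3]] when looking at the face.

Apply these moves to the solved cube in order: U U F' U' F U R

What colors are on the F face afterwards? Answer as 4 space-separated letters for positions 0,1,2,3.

After move 1 (U): U=WWWW F=RRGG R=BBRR B=OOBB L=GGOO
After move 2 (U): U=WWWW F=BBGG R=OORR B=GGBB L=RROO
After move 3 (F'): F=BGBG U=WWOR R=YOYR D=ROYY L=RWOW
After move 4 (U'): U=WRWO F=RWBG R=BGYR B=YOBB L=GGOW
After move 5 (F): F=BRGW U=WRWG R=WGOR D=YBYY L=GROO
After move 6 (U): U=WWGR F=WGGW R=YOOR B=GRBB L=BROO
After move 7 (R): R=OYRO U=WGGW F=WBGY D=YBYG B=RRWB
Query: F face = WBGY

Answer: W B G Y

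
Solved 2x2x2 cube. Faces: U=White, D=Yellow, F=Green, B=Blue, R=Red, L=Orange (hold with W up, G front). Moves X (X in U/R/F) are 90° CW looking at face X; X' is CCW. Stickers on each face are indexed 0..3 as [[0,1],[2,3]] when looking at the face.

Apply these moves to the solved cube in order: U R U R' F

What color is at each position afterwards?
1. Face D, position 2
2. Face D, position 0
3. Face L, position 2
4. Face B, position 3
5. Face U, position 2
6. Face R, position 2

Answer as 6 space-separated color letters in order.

Answer: Y W O B O G

Derivation:
After move 1 (U): U=WWWW F=RRGG R=BBRR B=OOBB L=GGOO
After move 2 (R): R=RBRB U=WRWG F=RYGY D=YBYO B=WOWB
After move 3 (U): U=WWGR F=RBGY R=WORB B=GGWB L=RYOO
After move 4 (R'): R=OBWR U=WWGG F=RWGR D=YBYY B=OGBB
After move 5 (F): F=GRRW U=WWOY R=GBGR D=WOYY L=RYOB
Query 1: D[2] = Y
Query 2: D[0] = W
Query 3: L[2] = O
Query 4: B[3] = B
Query 5: U[2] = O
Query 6: R[2] = G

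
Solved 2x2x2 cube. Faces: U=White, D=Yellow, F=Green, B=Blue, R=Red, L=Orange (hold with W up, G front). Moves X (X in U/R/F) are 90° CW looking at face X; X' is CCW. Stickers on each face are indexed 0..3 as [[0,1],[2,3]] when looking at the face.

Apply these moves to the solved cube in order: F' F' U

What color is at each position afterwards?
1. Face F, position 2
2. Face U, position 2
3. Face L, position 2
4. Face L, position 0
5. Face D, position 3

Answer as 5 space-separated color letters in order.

Answer: G Y O G Y

Derivation:
After move 1 (F'): F=GGGG U=WWRR R=YRYR D=OOYY L=OWOW
After move 2 (F'): F=GGGG U=WWYY R=OROR D=WWYY L=OROR
After move 3 (U): U=YWYW F=ORGG R=BBOR B=ORBB L=GGOR
Query 1: F[2] = G
Query 2: U[2] = Y
Query 3: L[2] = O
Query 4: L[0] = G
Query 5: D[3] = Y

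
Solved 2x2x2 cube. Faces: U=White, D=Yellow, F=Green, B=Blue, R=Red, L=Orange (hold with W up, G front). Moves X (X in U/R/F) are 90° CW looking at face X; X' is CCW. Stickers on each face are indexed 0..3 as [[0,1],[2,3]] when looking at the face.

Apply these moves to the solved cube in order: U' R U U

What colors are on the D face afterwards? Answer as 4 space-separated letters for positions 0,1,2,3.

After move 1 (U'): U=WWWW F=OOGG R=GGRR B=RRBB L=BBOO
After move 2 (R): R=RGRG U=WOWG F=OYGY D=YBYR B=WRWB
After move 3 (U): U=WWGO F=RGGY R=WRRG B=BBWB L=OYOO
After move 4 (U): U=GWOW F=WRGY R=BBRG B=OYWB L=RGOO
Query: D face = YBYR

Answer: Y B Y R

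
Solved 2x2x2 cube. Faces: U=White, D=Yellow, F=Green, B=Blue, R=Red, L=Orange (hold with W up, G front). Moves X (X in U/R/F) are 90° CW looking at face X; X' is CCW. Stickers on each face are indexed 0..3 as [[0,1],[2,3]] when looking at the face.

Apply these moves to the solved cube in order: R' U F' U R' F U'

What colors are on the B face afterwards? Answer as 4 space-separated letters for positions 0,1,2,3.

After move 1 (R'): R=RRRR U=WBWB F=GWGW D=YGYG B=YBYB
After move 2 (U): U=WWBB F=RRGW R=YBRR B=OOYB L=GWOO
After move 3 (F'): F=RWRG U=WWYR R=GBYR D=WOYG L=GBOB
After move 4 (U): U=YWRW F=GBRG R=OOYR B=GBYB L=RWOB
After move 5 (R'): R=OROY U=YYRG F=GWRW D=WBYG B=GBOB
After move 6 (F): F=RGWW U=YYBW R=RRGY D=OOYG L=RWOB
After move 7 (U'): U=YWYB F=RWWW R=RGGY B=RROB L=GBOB
Query: B face = RROB

Answer: R R O B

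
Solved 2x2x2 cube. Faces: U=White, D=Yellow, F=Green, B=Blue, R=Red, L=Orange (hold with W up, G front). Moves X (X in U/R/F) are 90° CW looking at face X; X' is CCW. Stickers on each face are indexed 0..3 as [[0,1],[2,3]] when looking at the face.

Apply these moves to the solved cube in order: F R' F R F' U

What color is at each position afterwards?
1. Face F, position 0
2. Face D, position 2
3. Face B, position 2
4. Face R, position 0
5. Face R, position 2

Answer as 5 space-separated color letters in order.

Answer: R Y B Y W

Derivation:
After move 1 (F): F=GGGG U=WWOO R=WRWR D=RRYY L=OYOY
After move 2 (R'): R=RRWW U=WBOB F=GWGO D=RGYG B=YBRB
After move 3 (F): F=GGOW U=WBYY R=ORBW D=WRYG L=OROG
After move 4 (R): R=BOWR U=WGYW F=GROG D=WRYY B=YBBB
After move 5 (F'): F=RGGO U=WGBW R=ROWR D=RGYY L=OWOY
After move 6 (U): U=BWWG F=ROGO R=YBWR B=OWBB L=RGOY
Query 1: F[0] = R
Query 2: D[2] = Y
Query 3: B[2] = B
Query 4: R[0] = Y
Query 5: R[2] = W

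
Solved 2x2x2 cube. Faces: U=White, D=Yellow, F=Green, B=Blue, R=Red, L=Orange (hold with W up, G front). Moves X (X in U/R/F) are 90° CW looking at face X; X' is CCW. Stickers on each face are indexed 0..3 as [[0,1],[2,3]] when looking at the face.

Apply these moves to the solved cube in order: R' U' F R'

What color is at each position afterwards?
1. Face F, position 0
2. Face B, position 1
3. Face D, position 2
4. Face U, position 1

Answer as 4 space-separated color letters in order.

After move 1 (R'): R=RRRR U=WBWB F=GWGW D=YGYG B=YBYB
After move 2 (U'): U=BBWW F=OOGW R=GWRR B=RRYB L=YBOO
After move 3 (F): F=GOWO U=BBOB R=WWWR D=RGYG L=YYOG
After move 4 (R'): R=WRWW U=BYOR F=GBWB D=ROYO B=GRGB
Query 1: F[0] = G
Query 2: B[1] = R
Query 3: D[2] = Y
Query 4: U[1] = Y

Answer: G R Y Y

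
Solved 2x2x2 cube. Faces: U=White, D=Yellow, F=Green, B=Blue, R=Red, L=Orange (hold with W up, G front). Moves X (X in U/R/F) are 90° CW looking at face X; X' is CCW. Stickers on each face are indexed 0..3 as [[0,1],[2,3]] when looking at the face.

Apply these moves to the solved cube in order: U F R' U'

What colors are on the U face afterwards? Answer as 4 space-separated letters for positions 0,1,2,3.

Answer: B O W O

Derivation:
After move 1 (U): U=WWWW F=RRGG R=BBRR B=OOBB L=GGOO
After move 2 (F): F=GRGR U=WWOG R=WBWR D=RBYY L=GYOY
After move 3 (R'): R=BRWW U=WBOO F=GWGG D=RRYR B=YOBB
After move 4 (U'): U=BOWO F=GYGG R=GWWW B=BRBB L=YOOY
Query: U face = BOWO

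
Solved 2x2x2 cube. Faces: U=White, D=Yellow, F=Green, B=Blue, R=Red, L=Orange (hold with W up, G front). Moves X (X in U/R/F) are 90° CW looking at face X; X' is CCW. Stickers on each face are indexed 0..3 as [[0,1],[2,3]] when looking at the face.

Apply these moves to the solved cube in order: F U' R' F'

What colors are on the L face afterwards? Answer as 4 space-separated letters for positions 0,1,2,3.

Answer: B W O W

Derivation:
After move 1 (F): F=GGGG U=WWOO R=WRWR D=RRYY L=OYOY
After move 2 (U'): U=WOWO F=OYGG R=GGWR B=WRBB L=BBOY
After move 3 (R'): R=GRGW U=WBWW F=OOGO D=RYYG B=YRRB
After move 4 (F'): F=OOOG U=WBGG R=YRRW D=BYYG L=BWOW
Query: L face = BWOW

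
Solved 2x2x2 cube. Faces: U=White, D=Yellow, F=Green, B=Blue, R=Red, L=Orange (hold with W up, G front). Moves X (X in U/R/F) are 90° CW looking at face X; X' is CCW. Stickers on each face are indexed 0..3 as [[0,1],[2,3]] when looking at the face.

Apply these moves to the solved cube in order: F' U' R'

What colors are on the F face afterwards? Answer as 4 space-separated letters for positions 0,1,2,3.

Answer: O R G R

Derivation:
After move 1 (F'): F=GGGG U=WWRR R=YRYR D=OOYY L=OWOW
After move 2 (U'): U=WRWR F=OWGG R=GGYR B=YRBB L=BBOW
After move 3 (R'): R=GRGY U=WBWY F=ORGR D=OWYG B=YROB
Query: F face = ORGR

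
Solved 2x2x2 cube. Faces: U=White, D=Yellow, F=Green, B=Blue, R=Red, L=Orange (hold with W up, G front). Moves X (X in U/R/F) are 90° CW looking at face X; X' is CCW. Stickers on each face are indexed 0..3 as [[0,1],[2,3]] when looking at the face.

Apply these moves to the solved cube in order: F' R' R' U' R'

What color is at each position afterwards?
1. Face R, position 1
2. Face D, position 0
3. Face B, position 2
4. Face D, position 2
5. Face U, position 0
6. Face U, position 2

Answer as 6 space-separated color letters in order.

After move 1 (F'): F=GGGG U=WWRR R=YRYR D=OOYY L=OWOW
After move 2 (R'): R=RRYY U=WBRB F=GWGR D=OGYG B=YBOB
After move 3 (R'): R=RYRY U=WORY F=GBGB D=OWYR B=GBGB
After move 4 (U'): U=OYWR F=OWGB R=GBRY B=RYGB L=GBOW
After move 5 (R'): R=BYGR U=OGWR F=OYGR D=OWYB B=RYWB
Query 1: R[1] = Y
Query 2: D[0] = O
Query 3: B[2] = W
Query 4: D[2] = Y
Query 5: U[0] = O
Query 6: U[2] = W

Answer: Y O W Y O W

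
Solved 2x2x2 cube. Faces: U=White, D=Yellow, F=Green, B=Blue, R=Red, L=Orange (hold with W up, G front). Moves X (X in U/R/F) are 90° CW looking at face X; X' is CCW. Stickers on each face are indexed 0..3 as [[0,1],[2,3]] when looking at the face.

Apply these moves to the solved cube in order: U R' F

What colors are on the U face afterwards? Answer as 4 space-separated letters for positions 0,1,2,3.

Answer: W B O G

Derivation:
After move 1 (U): U=WWWW F=RRGG R=BBRR B=OOBB L=GGOO
After move 2 (R'): R=BRBR U=WBWO F=RWGW D=YRYG B=YOYB
After move 3 (F): F=GRWW U=WBOG R=WROR D=BBYG L=GYOR
Query: U face = WBOG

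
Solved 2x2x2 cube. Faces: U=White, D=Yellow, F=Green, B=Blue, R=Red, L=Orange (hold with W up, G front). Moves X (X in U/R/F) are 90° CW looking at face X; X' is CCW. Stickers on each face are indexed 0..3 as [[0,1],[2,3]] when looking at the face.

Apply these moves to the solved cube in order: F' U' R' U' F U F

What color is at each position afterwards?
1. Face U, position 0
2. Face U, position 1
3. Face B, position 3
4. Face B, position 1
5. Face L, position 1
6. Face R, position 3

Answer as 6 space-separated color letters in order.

After move 1 (F'): F=GGGG U=WWRR R=YRYR D=OOYY L=OWOW
After move 2 (U'): U=WRWR F=OWGG R=GGYR B=YRBB L=BBOW
After move 3 (R'): R=GRGY U=WBWY F=ORGR D=OWYG B=YROB
After move 4 (U'): U=BYWW F=BBGR R=ORGY B=GROB L=YROW
After move 5 (F): F=GBRB U=BYWR R=WRWY D=GOYG L=YOOW
After move 6 (U): U=WBRY F=WRRB R=GRWY B=YOOB L=GBOW
After move 7 (F): F=RWBR U=WBWB R=RRYY D=WGYG L=GGOO
Query 1: U[0] = W
Query 2: U[1] = B
Query 3: B[3] = B
Query 4: B[1] = O
Query 5: L[1] = G
Query 6: R[3] = Y

Answer: W B B O G Y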